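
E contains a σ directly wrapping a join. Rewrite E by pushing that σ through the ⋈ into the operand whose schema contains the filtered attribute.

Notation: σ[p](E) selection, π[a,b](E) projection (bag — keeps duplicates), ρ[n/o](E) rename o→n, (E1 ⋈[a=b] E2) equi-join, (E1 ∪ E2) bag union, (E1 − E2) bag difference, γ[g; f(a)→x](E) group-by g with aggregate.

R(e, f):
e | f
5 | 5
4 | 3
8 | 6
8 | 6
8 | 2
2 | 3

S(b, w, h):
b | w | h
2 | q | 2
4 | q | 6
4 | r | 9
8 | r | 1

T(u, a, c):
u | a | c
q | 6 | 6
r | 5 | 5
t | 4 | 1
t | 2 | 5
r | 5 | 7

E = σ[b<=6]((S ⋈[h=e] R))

σ filters on b, owned by the left side.
E' = (σ[b<=6](S) ⋈[h=e] R)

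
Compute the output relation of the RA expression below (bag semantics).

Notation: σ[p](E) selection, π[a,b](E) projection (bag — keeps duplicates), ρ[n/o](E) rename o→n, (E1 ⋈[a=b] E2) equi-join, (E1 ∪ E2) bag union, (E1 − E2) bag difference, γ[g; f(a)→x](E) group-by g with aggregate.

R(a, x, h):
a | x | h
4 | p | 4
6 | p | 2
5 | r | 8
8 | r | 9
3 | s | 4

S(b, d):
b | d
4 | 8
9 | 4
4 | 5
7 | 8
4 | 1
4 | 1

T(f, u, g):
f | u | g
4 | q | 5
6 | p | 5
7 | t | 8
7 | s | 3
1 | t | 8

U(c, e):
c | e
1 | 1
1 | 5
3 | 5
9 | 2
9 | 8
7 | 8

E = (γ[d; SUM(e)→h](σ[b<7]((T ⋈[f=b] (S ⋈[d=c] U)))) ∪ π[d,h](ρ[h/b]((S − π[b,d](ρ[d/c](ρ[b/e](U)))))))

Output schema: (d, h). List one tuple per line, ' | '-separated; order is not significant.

Per-node cardinality:
  T → 5
  S → 6
  U → 6
  (S ⋈[d=c] U) → 4
  (T ⋈[f=b] (S ⋈[d=c] U)) → 4
  σ[b<7]((T ⋈[f=b] (S ⋈[d=c] U))) → 4
  γ[d; SUM(e)→h](σ[b<7]((T ⋈[f=b] (S ⋈[d=c] U)))) → 1
  S → 6
  U → 6
  ρ[b/e](U) → 6
  ρ[d/c](ρ[b/e](U)) → 6
  π[b,d](ρ[d/c](ρ[b/e](U))) → 6
  (S − π[b,d](ρ[d/c](ρ[b/e](U)))) → 6
  ρ[h/b]((S − π[b,d](ρ[d/c](ρ[b/e](U))))) → 6
  π[d,h](ρ[h/b]((S − π[b,d](ρ[d/c](ρ[b/e](U)))))) → 6
  (γ[d; SUM(e)→h](σ[b<7]((T ⋈[f=b] (S ⋈[d=c] U)))) ∪ π[d,h](ρ[h/b]((S − π[b,d](ρ[d/c](ρ[b/e](U))))))) → 7

== RESULT ==
d | h
1 | 4
1 | 4
1 | 12
4 | 9
5 | 4
8 | 4
8 | 7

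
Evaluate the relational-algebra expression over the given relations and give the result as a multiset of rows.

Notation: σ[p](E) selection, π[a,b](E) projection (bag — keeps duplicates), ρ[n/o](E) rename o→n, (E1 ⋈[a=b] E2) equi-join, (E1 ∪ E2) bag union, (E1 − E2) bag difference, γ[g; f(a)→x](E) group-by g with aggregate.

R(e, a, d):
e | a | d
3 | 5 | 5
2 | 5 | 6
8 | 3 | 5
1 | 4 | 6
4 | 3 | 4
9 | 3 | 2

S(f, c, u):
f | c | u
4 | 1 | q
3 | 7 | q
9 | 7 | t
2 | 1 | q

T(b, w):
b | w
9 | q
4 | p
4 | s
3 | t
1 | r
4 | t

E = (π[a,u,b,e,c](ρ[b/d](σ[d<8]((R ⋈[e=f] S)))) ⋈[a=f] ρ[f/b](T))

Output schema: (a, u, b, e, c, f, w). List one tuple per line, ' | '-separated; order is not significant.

Stepwise |·|:
  R → 6
  S → 4
  (R ⋈[e=f] S) → 4
  σ[d<8]((R ⋈[e=f] S)) → 4
  ρ[b/d](σ[d<8]((R ⋈[e=f] S))) → 4
  π[a,u,b,e,c](ρ[b/d](σ[d<8]((R ⋈[e=f] S)))) → 4
  T → 6
  ρ[f/b](T) → 6
  (π[a,u,b,e,c](ρ[b/d](σ[d<8]((R ⋈[e=f] S)))) ⋈[a=f] ρ[f/b](T)) → 2

== RESULT ==
a | u | b | e | c | f | w
3 | q | 4 | 4 | 1 | 3 | t
3 | t | 2 | 9 | 7 | 3 | t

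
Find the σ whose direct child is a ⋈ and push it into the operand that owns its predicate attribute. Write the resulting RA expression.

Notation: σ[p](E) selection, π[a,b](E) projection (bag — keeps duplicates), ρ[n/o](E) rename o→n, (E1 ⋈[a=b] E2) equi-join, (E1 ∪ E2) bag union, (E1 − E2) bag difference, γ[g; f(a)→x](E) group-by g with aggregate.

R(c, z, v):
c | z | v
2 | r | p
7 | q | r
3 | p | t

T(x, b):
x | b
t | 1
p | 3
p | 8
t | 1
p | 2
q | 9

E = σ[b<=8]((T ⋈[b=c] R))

σ filters on b, owned by the left side.
E' = (σ[b<=8](T) ⋈[b=c] R)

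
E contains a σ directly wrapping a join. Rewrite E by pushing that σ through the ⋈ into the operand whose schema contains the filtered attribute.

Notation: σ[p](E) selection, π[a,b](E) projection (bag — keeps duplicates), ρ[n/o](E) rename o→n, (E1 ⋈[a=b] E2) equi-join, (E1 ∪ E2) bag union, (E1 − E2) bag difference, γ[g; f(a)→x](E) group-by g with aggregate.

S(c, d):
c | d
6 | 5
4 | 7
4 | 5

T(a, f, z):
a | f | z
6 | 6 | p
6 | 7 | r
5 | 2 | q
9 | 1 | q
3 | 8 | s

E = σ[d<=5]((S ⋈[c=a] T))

σ filters on d, owned by the left side.
E' = (σ[d<=5](S) ⋈[c=a] T)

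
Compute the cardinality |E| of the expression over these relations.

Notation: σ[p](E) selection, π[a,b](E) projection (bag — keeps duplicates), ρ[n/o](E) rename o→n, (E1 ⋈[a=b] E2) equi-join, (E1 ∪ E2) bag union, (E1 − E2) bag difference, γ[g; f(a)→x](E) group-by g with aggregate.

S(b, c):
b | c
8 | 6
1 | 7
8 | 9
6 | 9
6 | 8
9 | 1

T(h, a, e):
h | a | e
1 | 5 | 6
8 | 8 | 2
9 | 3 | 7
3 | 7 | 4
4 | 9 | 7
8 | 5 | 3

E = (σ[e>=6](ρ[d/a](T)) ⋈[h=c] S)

Stepwise |·|:
  T → 6
  ρ[d/a](T) → 6
  σ[e>=6](ρ[d/a](T)) → 3
  S → 6
  (σ[e>=6](ρ[d/a](T)) ⋈[h=c] S) → 3

|E| = 3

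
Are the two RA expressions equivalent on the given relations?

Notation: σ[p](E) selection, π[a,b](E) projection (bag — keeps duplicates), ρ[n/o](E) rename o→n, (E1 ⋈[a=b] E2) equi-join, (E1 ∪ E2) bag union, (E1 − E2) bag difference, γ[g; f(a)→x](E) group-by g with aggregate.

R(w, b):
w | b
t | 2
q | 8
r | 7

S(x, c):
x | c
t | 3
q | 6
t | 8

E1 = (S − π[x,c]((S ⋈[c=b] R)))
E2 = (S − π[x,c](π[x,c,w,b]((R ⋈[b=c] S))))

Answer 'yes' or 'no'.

E1 stepwise |·|:
  S → 3
  S → 3
  R → 3
  (S ⋈[c=b] R) → 1
  π[x,c]((S ⋈[c=b] R)) → 1
  (S − π[x,c]((S ⋈[c=b] R))) → 2
E2 stepwise |·|:
  S → 3
  R → 3
  S → 3
  (R ⋈[b=c] S) → 1
  π[x,c,w,b]((R ⋈[b=c] S)) → 1
  π[x,c](π[x,c,w,b]((R ⋈[b=c] S))) → 1
  (S − π[x,c](π[x,c,w,b]((R ⋈[b=c] S)))) → 2

E1 and E2 produce the same multiset:
x | c
q | 6
t | 3

yes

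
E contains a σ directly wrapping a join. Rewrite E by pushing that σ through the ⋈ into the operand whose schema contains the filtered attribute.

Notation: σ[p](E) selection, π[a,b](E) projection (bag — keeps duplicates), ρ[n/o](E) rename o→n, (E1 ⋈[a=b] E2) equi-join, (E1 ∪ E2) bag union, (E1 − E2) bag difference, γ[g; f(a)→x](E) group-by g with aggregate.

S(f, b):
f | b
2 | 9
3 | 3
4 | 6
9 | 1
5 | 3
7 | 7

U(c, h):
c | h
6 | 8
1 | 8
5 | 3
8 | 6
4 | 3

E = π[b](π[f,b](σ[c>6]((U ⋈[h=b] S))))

σ filters on c, owned by the left side.
E' = π[b](π[f,b]((σ[c>6](U) ⋈[h=b] S)))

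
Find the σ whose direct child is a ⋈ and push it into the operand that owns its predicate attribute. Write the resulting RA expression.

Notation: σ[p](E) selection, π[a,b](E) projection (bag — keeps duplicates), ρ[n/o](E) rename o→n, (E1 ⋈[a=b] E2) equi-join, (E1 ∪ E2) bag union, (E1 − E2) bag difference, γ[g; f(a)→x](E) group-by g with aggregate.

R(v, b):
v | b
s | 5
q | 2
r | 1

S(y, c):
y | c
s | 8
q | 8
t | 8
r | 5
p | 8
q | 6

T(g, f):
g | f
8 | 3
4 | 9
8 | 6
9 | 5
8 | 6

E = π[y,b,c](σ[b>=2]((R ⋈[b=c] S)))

σ filters on b, owned by the left side.
E' = π[y,b,c]((σ[b>=2](R) ⋈[b=c] S))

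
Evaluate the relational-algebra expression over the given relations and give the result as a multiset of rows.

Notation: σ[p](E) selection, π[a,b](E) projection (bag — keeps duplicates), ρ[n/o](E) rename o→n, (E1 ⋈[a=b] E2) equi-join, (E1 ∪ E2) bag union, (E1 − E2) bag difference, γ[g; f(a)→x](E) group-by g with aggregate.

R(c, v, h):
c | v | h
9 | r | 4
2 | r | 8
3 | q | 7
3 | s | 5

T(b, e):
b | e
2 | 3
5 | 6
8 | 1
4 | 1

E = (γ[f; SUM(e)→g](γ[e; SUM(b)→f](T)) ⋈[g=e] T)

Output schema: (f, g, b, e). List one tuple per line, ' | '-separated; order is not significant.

Per-node cardinality:
  T → 4
  γ[e; SUM(b)→f](T) → 3
  γ[f; SUM(e)→g](γ[e; SUM(b)→f](T)) → 3
  T → 4
  (γ[f; SUM(e)→g](γ[e; SUM(b)→f](T)) ⋈[g=e] T) → 4

== RESULT ==
f | g | b | e
2 | 3 | 2 | 3
5 | 6 | 5 | 6
12 | 1 | 4 | 1
12 | 1 | 8 | 1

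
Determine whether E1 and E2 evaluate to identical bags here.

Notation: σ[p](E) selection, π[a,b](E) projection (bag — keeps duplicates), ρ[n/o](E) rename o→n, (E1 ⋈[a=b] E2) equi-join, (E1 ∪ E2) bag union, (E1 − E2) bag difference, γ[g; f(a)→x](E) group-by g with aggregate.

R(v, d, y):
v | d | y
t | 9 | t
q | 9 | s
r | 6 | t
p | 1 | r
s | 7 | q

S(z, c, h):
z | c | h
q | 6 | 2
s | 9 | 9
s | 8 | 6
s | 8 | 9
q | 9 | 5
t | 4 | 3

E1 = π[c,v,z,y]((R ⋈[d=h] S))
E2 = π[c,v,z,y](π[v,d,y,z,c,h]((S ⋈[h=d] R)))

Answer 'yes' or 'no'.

E1 per-node cardinality:
  R → 5
  S → 6
  (R ⋈[d=h] S) → 5
  π[c,v,z,y]((R ⋈[d=h] S)) → 5
E2 per-node cardinality:
  S → 6
  R → 5
  (S ⋈[h=d] R) → 5
  π[v,d,y,z,c,h]((S ⋈[h=d] R)) → 5
  π[c,v,z,y](π[v,d,y,z,c,h]((S ⋈[h=d] R))) → 5

E1 and E2 produce the same multiset:
c | v | z | y
8 | q | s | s
8 | r | s | t
8 | t | s | t
9 | q | s | s
9 | t | s | t

yes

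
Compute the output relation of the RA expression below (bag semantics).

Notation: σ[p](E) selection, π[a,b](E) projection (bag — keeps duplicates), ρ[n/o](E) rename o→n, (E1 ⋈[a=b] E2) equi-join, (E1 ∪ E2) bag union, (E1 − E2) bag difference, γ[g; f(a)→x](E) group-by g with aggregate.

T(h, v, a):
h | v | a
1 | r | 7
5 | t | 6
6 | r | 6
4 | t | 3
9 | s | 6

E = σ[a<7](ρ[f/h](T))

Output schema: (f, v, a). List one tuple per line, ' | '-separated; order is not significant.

Stepwise |·|:
  T → 5
  ρ[f/h](T) → 5
  σ[a<7](ρ[f/h](T)) → 4

== RESULT ==
f | v | a
4 | t | 3
5 | t | 6
6 | r | 6
9 | s | 6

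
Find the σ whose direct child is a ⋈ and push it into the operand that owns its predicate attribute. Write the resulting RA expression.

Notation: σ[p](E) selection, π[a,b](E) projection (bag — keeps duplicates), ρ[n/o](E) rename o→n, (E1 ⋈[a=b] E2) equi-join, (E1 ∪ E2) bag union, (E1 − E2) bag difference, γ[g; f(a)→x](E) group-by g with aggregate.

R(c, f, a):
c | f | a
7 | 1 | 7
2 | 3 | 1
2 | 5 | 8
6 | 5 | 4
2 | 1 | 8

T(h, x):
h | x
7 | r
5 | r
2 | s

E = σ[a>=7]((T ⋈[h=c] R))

σ filters on a, owned by the right side.
E' = (T ⋈[h=c] σ[a>=7](R))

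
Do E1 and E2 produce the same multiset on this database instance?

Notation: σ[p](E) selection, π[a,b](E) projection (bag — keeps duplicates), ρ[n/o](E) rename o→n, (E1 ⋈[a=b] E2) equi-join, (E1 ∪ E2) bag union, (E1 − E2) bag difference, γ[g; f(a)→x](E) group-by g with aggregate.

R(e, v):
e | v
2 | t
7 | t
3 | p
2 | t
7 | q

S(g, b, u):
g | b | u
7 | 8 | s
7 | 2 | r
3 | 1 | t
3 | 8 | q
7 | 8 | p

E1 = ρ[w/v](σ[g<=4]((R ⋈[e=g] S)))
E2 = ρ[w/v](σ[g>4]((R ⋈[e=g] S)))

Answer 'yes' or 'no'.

E1 subexpression sizes:
  R → 5
  S → 5
  (R ⋈[e=g] S) → 8
  σ[g<=4]((R ⋈[e=g] S)) → 2
  ρ[w/v](σ[g<=4]((R ⋈[e=g] S))) → 2
E2 subexpression sizes:
  R → 5
  S → 5
  (R ⋈[e=g] S) → 8
  σ[g>4]((R ⋈[e=g] S)) → 6
  ρ[w/v](σ[g>4]((R ⋈[e=g] S))) → 6

E1 result:
e | w | g | b | u
3 | p | 3 | 1 | t
3 | p | 3 | 8 | q
E2 result:
e | w | g | b | u
7 | q | 7 | 2 | r
7 | q | 7 | 8 | p
7 | q | 7 | 8 | s
7 | t | 7 | 2 | r
7 | t | 7 | 8 | p
7 | t | 7 | 8 | s
Witness: (3, 'p', 3, 1, 't') appears 1× in E1 but 0× in E2.

no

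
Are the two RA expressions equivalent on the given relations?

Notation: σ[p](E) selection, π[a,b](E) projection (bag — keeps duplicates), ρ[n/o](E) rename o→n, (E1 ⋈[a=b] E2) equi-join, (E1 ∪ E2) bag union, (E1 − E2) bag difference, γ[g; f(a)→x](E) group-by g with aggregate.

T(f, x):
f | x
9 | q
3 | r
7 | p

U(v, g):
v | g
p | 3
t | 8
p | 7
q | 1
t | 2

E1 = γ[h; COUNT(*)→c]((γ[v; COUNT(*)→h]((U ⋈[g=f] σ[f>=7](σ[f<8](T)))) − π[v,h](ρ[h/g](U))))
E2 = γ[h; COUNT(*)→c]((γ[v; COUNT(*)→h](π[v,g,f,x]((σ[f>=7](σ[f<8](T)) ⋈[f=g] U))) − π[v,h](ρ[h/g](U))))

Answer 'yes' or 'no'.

E1 per-node cardinality:
  U → 5
  T → 3
  σ[f<8](T) → 2
  σ[f>=7](σ[f<8](T)) → 1
  (U ⋈[g=f] σ[f>=7](σ[f<8](T))) → 1
  γ[v; COUNT(*)→h]((U ⋈[g=f] σ[f>=7](σ[f<8](T)))) → 1
  U → 5
  ρ[h/g](U) → 5
  π[v,h](ρ[h/g](U)) → 5
  (γ[v; COUNT(*)→h]((U ⋈[g=f] σ[f>=7](σ[f<8](T)))) − π[v,h](ρ[h/g](U))) → 1
  γ[h; COUNT(*)→c]((γ[v; COUNT(*)→h]((U ⋈[g=f] σ[f>=7](σ[f<8](T)))) − π[v,h](ρ[h/g](U)))) → 1
E2 per-node cardinality:
  T → 3
  σ[f<8](T) → 2
  σ[f>=7](σ[f<8](T)) → 1
  U → 5
  (σ[f>=7](σ[f<8](T)) ⋈[f=g] U) → 1
  π[v,g,f,x]((σ[f>=7](σ[f<8](T)) ⋈[f=g] U)) → 1
  γ[v; COUNT(*)→h](π[v,g,f,x]((σ[f>=7](σ[f<8](T)) ⋈[f=g] U))) → 1
  U → 5
  ρ[h/g](U) → 5
  π[v,h](ρ[h/g](U)) → 5
  (γ[v; COUNT(*)→h](π[v,g,f,x]((σ[f>=7](σ[f<8](T)) ⋈[f=g] U))) − π[v,h](ρ[h/g](U))) → 1
  γ[h; COUNT(*)→c]((γ[v; COUNT(*)→h](π[v,g,f,x]((σ[f>=7](σ[f<8](T)) ⋈[f=g] U))) − π[v,h](ρ[h/g](U)))) → 1

E1 and E2 produce the same multiset:
h | c
1 | 1

yes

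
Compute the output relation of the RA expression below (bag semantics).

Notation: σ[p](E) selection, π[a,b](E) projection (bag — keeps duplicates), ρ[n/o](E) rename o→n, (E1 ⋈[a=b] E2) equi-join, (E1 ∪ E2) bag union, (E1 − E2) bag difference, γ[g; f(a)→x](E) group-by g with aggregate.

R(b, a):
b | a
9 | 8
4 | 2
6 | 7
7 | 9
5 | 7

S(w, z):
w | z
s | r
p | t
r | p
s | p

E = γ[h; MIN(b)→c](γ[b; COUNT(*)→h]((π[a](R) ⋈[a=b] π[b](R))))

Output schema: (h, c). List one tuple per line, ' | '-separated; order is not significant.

Stepwise |·|:
  R → 5
  π[a](R) → 5
  R → 5
  π[b](R) → 5
  (π[a](R) ⋈[a=b] π[b](R)) → 3
  γ[b; COUNT(*)→h]((π[a](R) ⋈[a=b] π[b](R))) → 2
  γ[h; MIN(b)→c](γ[b; COUNT(*)→h]((π[a](R) ⋈[a=b] π[b](R)))) → 2

== RESULT ==
h | c
1 | 9
2 | 7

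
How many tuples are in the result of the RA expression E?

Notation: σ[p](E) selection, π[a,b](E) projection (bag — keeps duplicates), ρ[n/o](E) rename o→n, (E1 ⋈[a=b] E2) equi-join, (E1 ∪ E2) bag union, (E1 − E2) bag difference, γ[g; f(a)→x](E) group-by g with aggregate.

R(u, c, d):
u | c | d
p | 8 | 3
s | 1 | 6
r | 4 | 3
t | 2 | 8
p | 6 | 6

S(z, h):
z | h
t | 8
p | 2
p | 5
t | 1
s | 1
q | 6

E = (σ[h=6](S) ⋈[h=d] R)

Stepwise |·|:
  S → 6
  σ[h=6](S) → 1
  R → 5
  (σ[h=6](S) ⋈[h=d] R) → 2

|E| = 2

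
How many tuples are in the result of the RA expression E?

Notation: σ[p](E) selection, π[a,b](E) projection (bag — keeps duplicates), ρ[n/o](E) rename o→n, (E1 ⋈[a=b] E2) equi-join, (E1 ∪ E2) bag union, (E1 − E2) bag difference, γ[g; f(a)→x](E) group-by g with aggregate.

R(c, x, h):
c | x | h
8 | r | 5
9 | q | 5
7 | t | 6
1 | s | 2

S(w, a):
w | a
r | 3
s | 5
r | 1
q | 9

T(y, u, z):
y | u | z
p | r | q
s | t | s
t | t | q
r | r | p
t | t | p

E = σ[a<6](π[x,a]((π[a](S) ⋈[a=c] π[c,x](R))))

Row counts bottom-up:
  S → 4
  π[a](S) → 4
  R → 4
  π[c,x](R) → 4
  (π[a](S) ⋈[a=c] π[c,x](R)) → 2
  π[x,a]((π[a](S) ⋈[a=c] π[c,x](R))) → 2
  σ[a<6](π[x,a]((π[a](S) ⋈[a=c] π[c,x](R)))) → 1

|E| = 1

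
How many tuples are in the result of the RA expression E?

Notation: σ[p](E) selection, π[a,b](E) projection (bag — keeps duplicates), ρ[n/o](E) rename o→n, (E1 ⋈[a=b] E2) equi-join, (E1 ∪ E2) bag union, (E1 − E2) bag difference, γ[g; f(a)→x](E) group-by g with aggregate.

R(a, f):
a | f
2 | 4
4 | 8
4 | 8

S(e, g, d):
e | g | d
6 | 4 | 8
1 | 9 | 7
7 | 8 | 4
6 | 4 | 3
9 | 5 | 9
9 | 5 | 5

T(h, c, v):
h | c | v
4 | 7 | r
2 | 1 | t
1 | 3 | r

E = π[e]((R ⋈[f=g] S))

Row counts bottom-up:
  R → 3
  S → 6
  (R ⋈[f=g] S) → 4
  π[e]((R ⋈[f=g] S)) → 4

|E| = 4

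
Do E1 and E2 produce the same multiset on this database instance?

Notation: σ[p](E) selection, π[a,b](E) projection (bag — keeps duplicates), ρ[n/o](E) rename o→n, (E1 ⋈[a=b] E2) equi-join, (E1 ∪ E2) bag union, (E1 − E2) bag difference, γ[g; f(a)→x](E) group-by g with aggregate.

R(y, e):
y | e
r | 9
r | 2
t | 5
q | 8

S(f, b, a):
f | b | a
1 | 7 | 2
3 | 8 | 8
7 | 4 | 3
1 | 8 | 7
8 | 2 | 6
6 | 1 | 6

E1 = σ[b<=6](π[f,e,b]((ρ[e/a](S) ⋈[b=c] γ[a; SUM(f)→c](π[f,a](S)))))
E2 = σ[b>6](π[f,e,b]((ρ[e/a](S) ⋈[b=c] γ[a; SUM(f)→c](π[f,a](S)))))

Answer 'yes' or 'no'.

E1 row counts bottom-up:
  S → 6
  ρ[e/a](S) → 6
  S → 6
  π[f,a](S) → 6
  γ[a; SUM(f)→c](π[f,a](S)) → 5
  (ρ[e/a](S) ⋈[b=c] γ[a; SUM(f)→c](π[f,a](S))) → 3
  π[f,e,b]((ρ[e/a](S) ⋈[b=c] γ[a; SUM(f)→c](π[f,a](S)))) → 3
  σ[b<=6](π[f,e,b]((ρ[e/a](S) ⋈[b=c] γ[a; SUM(f)→c](π[f,a](S))))) → 2
E2 row counts bottom-up:
  S → 6
  ρ[e/a](S) → 6
  S → 6
  π[f,a](S) → 6
  γ[a; SUM(f)→c](π[f,a](S)) → 5
  (ρ[e/a](S) ⋈[b=c] γ[a; SUM(f)→c](π[f,a](S))) → 3
  π[f,e,b]((ρ[e/a](S) ⋈[b=c] γ[a; SUM(f)→c](π[f,a](S)))) → 3
  σ[b>6](π[f,e,b]((ρ[e/a](S) ⋈[b=c] γ[a; SUM(f)→c](π[f,a](S))))) → 1

E1 result:
f | e | b
6 | 6 | 1
6 | 6 | 1
E2 result:
f | e | b
1 | 2 | 7
Witness: (1, 2, 7) appears 0× in E1 but 1× in E2.

no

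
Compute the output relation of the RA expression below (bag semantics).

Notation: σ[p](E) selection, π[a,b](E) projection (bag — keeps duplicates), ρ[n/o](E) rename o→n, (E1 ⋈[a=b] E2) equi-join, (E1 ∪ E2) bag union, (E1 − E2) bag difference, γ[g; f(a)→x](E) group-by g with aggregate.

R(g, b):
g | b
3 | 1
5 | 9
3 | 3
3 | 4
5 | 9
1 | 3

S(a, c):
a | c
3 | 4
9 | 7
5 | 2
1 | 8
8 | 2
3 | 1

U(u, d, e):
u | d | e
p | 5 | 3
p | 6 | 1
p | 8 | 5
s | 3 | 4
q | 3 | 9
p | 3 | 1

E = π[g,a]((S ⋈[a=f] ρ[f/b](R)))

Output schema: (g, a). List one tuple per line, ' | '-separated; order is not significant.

Per-node cardinality:
  S → 6
  R → 6
  ρ[f/b](R) → 6
  (S ⋈[a=f] ρ[f/b](R)) → 7
  π[g,a]((S ⋈[a=f] ρ[f/b](R))) → 7

== RESULT ==
g | a
1 | 3
1 | 3
3 | 1
3 | 3
3 | 3
5 | 9
5 | 9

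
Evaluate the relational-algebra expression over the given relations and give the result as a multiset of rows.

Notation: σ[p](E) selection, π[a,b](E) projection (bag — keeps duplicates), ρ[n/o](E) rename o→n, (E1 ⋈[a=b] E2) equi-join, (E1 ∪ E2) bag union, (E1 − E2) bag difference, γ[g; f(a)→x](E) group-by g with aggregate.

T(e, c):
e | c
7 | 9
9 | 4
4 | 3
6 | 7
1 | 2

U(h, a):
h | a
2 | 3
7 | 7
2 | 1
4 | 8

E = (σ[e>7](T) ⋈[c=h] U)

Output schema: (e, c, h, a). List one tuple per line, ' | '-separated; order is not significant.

Per-node cardinality:
  T → 5
  σ[e>7](T) → 1
  U → 4
  (σ[e>7](T) ⋈[c=h] U) → 1

== RESULT ==
e | c | h | a
9 | 4 | 4 | 8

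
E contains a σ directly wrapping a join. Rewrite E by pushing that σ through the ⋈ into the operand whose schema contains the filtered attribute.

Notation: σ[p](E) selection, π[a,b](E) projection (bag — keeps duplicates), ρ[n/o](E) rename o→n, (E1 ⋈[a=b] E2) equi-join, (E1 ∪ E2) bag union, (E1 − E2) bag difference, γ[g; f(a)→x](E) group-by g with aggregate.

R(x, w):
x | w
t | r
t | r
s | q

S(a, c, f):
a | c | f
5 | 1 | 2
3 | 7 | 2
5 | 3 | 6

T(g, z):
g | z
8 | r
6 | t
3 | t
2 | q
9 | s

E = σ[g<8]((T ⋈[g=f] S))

σ filters on g, owned by the left side.
E' = (σ[g<8](T) ⋈[g=f] S)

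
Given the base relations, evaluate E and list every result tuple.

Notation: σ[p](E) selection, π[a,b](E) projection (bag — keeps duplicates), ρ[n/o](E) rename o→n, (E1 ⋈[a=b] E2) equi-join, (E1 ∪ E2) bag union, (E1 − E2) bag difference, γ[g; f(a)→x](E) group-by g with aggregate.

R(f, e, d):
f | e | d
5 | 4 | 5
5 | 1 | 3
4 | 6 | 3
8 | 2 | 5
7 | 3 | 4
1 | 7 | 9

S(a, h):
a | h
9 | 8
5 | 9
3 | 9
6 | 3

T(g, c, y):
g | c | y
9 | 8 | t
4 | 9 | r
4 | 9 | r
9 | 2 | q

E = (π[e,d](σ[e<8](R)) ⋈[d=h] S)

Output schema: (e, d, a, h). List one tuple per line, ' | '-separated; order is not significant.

Row counts bottom-up:
  R → 6
  σ[e<8](R) → 6
  π[e,d](σ[e<8](R)) → 6
  S → 4
  (π[e,d](σ[e<8](R)) ⋈[d=h] S) → 4

== RESULT ==
e | d | a | h
1 | 3 | 6 | 3
6 | 3 | 6 | 3
7 | 9 | 3 | 9
7 | 9 | 5 | 9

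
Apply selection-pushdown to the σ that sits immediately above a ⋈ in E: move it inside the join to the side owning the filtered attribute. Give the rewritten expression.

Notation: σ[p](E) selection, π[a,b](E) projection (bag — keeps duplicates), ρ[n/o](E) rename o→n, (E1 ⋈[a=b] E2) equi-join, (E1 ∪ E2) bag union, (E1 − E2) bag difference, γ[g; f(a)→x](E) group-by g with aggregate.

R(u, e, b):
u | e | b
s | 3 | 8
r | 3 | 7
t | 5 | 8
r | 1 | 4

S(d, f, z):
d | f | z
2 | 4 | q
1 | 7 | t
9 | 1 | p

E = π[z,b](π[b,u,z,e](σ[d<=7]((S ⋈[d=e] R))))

σ filters on d, owned by the left side.
E' = π[z,b](π[b,u,z,e]((σ[d<=7](S) ⋈[d=e] R)))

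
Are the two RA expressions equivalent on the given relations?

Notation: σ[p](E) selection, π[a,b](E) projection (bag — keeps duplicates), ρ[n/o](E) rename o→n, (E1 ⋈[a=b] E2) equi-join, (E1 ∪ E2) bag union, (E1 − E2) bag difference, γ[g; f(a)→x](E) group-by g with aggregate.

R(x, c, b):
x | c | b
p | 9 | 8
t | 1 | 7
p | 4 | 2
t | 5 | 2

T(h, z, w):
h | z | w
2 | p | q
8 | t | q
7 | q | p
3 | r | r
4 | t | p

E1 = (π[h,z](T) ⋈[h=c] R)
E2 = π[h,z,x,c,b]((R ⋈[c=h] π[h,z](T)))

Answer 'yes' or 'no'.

E1 row counts bottom-up:
  T → 5
  π[h,z](T) → 5
  R → 4
  (π[h,z](T) ⋈[h=c] R) → 1
E2 row counts bottom-up:
  R → 4
  T → 5
  π[h,z](T) → 5
  (R ⋈[c=h] π[h,z](T)) → 1
  π[h,z,x,c,b]((R ⋈[c=h] π[h,z](T))) → 1

E1 and E2 produce the same multiset:
h | z | x | c | b
4 | t | p | 4 | 2

yes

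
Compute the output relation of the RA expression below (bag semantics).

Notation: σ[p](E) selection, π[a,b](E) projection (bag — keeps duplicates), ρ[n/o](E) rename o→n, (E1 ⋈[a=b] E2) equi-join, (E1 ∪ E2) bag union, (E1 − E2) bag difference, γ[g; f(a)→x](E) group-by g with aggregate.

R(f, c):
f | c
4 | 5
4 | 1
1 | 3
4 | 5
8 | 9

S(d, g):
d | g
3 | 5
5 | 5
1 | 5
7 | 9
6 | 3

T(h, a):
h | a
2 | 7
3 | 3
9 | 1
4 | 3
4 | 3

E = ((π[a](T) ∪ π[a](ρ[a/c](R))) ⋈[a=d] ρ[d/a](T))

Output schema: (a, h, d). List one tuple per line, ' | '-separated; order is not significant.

Subexpression sizes:
  T → 5
  π[a](T) → 5
  R → 5
  ρ[a/c](R) → 5
  π[a](ρ[a/c](R)) → 5
  (π[a](T) ∪ π[a](ρ[a/c](R))) → 10
  T → 5
  ρ[d/a](T) → 5
  ((π[a](T) ∪ π[a](ρ[a/c](R))) ⋈[a=d] ρ[d/a](T)) → 15

== RESULT ==
a | h | d
1 | 9 | 1
1 | 9 | 1
3 | 3 | 3
3 | 3 | 3
3 | 3 | 3
3 | 3 | 3
3 | 4 | 3
3 | 4 | 3
3 | 4 | 3
3 | 4 | 3
3 | 4 | 3
3 | 4 | 3
3 | 4 | 3
3 | 4 | 3
7 | 2 | 7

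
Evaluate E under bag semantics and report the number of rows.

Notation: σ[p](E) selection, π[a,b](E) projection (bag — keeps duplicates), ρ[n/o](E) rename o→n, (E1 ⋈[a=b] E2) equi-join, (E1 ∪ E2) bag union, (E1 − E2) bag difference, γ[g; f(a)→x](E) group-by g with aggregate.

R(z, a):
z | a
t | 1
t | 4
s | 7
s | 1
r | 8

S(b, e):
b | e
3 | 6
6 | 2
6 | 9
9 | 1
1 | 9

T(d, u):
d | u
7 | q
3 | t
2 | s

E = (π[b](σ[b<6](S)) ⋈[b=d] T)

Subexpression sizes:
  S → 5
  σ[b<6](S) → 2
  π[b](σ[b<6](S)) → 2
  T → 3
  (π[b](σ[b<6](S)) ⋈[b=d] T) → 1

|E| = 1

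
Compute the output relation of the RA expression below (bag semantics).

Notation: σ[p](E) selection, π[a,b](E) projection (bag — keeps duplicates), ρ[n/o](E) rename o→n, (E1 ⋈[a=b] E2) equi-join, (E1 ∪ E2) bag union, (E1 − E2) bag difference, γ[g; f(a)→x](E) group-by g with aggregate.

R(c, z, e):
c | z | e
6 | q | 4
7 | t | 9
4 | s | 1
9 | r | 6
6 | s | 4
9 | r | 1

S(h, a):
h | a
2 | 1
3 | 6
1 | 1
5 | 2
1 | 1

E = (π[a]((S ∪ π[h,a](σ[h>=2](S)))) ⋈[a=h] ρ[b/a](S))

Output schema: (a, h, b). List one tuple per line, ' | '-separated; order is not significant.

Row counts bottom-up:
  S → 5
  S → 5
  σ[h>=2](S) → 3
  π[h,a](σ[h>=2](S)) → 3
  (S ∪ π[h,a](σ[h>=2](S))) → 8
  π[a]((S ∪ π[h,a](σ[h>=2](S)))) → 8
  S → 5
  ρ[b/a](S) → 5
  (π[a]((S ∪ π[h,a](σ[h>=2](S)))) ⋈[a=h] ρ[b/a](S)) → 10

== RESULT ==
a | h | b
1 | 1 | 1
1 | 1 | 1
1 | 1 | 1
1 | 1 | 1
1 | 1 | 1
1 | 1 | 1
1 | 1 | 1
1 | 1 | 1
2 | 2 | 1
2 | 2 | 1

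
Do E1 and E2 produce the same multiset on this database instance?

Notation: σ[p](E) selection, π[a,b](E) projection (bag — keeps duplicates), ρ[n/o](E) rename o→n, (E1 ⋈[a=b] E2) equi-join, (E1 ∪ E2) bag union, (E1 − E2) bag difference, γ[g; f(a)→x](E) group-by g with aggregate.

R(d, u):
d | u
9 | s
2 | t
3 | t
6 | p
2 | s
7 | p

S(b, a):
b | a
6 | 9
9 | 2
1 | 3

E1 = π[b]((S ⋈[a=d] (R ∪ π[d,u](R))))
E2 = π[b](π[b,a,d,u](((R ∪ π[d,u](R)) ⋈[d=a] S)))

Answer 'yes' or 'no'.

E1 subexpression sizes:
  S → 3
  R → 6
  R → 6
  π[d,u](R) → 6
  (R ∪ π[d,u](R)) → 12
  (S ⋈[a=d] (R ∪ π[d,u](R))) → 8
  π[b]((S ⋈[a=d] (R ∪ π[d,u](R)))) → 8
E2 subexpression sizes:
  R → 6
  R → 6
  π[d,u](R) → 6
  (R ∪ π[d,u](R)) → 12
  S → 3
  ((R ∪ π[d,u](R)) ⋈[d=a] S) → 8
  π[b,a,d,u](((R ∪ π[d,u](R)) ⋈[d=a] S)) → 8
  π[b](π[b,a,d,u](((R ∪ π[d,u](R)) ⋈[d=a] S))) → 8

E1 and E2 produce the same multiset:
b
1
1
6
6
9
9
9
9

yes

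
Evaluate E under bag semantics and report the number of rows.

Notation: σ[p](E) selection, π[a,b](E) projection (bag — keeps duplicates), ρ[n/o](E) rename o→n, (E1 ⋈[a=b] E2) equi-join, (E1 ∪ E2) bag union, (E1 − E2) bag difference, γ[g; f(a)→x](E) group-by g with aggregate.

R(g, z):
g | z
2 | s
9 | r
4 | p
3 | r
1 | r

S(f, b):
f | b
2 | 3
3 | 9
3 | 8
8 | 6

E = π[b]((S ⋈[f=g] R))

Row counts bottom-up:
  S → 4
  R → 5
  (S ⋈[f=g] R) → 3
  π[b]((S ⋈[f=g] R)) → 3

|E| = 3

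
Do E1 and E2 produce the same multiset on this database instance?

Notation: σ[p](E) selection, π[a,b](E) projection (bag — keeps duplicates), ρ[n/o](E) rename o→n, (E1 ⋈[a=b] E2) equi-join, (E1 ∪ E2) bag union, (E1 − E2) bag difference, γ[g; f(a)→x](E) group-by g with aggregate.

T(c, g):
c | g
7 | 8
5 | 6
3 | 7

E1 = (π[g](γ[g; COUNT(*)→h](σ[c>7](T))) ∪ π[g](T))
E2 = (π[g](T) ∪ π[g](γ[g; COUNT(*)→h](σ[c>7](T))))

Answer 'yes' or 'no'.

E1 stepwise |·|:
  T → 3
  σ[c>7](T) → 0
  γ[g; COUNT(*)→h](σ[c>7](T)) → 0
  π[g](γ[g; COUNT(*)→h](σ[c>7](T))) → 0
  T → 3
  π[g](T) → 3
  (π[g](γ[g; COUNT(*)→h](σ[c>7](T))) ∪ π[g](T)) → 3
E2 stepwise |·|:
  T → 3
  π[g](T) → 3
  T → 3
  σ[c>7](T) → 0
  γ[g; COUNT(*)→h](σ[c>7](T)) → 0
  π[g](γ[g; COUNT(*)→h](σ[c>7](T))) → 0
  (π[g](T) ∪ π[g](γ[g; COUNT(*)→h](σ[c>7](T)))) → 3

E1 and E2 produce the same multiset:
g
6
7
8

yes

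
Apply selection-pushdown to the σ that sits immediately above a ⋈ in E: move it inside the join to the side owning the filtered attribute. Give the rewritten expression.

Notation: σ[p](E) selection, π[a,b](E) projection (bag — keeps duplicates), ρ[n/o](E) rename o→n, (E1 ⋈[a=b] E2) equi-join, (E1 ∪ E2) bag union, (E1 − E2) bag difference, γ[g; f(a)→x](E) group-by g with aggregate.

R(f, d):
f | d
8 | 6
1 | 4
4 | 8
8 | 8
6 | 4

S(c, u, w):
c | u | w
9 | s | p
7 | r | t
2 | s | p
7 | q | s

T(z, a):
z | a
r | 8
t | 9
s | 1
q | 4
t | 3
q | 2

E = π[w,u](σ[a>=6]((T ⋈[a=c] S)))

σ filters on a, owned by the left side.
E' = π[w,u]((σ[a>=6](T) ⋈[a=c] S))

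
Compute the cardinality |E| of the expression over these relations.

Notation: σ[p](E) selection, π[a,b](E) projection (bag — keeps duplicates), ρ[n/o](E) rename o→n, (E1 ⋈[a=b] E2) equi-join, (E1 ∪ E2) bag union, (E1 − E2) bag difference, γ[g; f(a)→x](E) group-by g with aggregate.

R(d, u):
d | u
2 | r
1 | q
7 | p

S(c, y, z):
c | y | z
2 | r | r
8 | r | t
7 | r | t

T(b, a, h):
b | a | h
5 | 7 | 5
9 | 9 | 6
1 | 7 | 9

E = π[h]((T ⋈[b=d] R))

Per-node cardinality:
  T → 3
  R → 3
  (T ⋈[b=d] R) → 1
  π[h]((T ⋈[b=d] R)) → 1

|E| = 1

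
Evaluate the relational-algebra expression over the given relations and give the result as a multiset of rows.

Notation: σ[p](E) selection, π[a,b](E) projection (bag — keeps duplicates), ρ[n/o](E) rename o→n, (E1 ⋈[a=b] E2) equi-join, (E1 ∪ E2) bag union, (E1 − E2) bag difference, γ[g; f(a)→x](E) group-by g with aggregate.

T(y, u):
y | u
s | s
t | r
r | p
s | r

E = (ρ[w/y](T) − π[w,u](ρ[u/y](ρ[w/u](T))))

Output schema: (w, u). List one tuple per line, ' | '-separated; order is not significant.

Row counts bottom-up:
  T → 4
  ρ[w/y](T) → 4
  T → 4
  ρ[w/u](T) → 4
  ρ[u/y](ρ[w/u](T)) → 4
  π[w,u](ρ[u/y](ρ[w/u](T))) → 4
  (ρ[w/y](T) − π[w,u](ρ[u/y](ρ[w/u](T)))) → 3

== RESULT ==
w | u
r | p
s | r
t | r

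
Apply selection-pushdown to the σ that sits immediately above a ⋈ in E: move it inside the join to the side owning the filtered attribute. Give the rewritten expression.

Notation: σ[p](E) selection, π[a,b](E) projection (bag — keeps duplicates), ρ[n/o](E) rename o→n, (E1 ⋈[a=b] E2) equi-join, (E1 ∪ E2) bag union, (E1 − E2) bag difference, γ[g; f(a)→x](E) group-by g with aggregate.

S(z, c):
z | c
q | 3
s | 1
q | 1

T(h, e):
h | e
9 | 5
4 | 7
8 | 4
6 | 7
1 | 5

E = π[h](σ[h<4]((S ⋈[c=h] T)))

σ filters on h, owned by the right side.
E' = π[h]((S ⋈[c=h] σ[h<4](T)))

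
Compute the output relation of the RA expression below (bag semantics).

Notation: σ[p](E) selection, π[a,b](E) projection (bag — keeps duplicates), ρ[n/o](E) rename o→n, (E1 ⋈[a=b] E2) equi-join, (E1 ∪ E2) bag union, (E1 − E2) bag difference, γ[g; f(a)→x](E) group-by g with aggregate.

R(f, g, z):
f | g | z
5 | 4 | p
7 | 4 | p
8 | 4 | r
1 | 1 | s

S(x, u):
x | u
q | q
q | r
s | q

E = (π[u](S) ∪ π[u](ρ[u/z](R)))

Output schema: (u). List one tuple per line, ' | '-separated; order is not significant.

Stepwise |·|:
  S → 3
  π[u](S) → 3
  R → 4
  ρ[u/z](R) → 4
  π[u](ρ[u/z](R)) → 4
  (π[u](S) ∪ π[u](ρ[u/z](R))) → 7

== RESULT ==
u
p
p
q
q
r
r
s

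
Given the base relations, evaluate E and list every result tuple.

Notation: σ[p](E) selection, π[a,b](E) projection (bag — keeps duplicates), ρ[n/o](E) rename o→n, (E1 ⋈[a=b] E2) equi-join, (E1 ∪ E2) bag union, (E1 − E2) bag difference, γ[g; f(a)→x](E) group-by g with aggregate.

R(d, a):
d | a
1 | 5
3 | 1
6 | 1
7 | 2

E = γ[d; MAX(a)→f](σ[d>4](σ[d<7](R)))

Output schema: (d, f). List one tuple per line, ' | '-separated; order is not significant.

Per-node cardinality:
  R → 4
  σ[d<7](R) → 3
  σ[d>4](σ[d<7](R)) → 1
  γ[d; MAX(a)→f](σ[d>4](σ[d<7](R))) → 1

== RESULT ==
d | f
6 | 1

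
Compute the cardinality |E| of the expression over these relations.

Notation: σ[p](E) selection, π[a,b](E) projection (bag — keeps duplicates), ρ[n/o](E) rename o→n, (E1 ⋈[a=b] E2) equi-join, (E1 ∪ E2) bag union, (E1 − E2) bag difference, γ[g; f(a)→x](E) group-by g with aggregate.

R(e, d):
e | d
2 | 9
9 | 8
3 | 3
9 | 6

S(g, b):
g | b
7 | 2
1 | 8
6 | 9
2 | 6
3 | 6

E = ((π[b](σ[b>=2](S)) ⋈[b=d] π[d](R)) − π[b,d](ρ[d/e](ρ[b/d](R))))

Per-node cardinality:
  S → 5
  σ[b>=2](S) → 5
  π[b](σ[b>=2](S)) → 5
  R → 4
  π[d](R) → 4
  (π[b](σ[b>=2](S)) ⋈[b=d] π[d](R)) → 4
  R → 4
  ρ[b/d](R) → 4
  ρ[d/e](ρ[b/d](R)) → 4
  π[b,d](ρ[d/e](ρ[b/d](R))) → 4
  ((π[b](σ[b>=2](S)) ⋈[b=d] π[d](R)) − π[b,d](ρ[d/e](ρ[b/d](R)))) → 4

|E| = 4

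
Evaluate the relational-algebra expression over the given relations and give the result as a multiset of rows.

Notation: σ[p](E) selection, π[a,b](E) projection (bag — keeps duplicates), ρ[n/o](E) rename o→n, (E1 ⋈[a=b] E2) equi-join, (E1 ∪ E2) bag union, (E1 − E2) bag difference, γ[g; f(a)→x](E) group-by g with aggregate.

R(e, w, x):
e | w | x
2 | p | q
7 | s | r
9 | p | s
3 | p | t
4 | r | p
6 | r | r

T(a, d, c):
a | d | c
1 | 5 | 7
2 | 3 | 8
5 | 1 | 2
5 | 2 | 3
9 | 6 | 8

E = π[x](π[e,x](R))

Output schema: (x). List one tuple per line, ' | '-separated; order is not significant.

Subexpression sizes:
  R → 6
  π[e,x](R) → 6
  π[x](π[e,x](R)) → 6

== RESULT ==
x
p
q
r
r
s
t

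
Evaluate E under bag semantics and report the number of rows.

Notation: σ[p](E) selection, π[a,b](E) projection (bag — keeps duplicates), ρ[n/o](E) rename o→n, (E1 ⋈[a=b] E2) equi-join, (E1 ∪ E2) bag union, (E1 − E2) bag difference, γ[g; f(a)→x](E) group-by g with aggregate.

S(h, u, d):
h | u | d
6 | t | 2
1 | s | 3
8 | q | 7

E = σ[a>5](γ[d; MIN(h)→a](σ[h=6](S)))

Row counts bottom-up:
  S → 3
  σ[h=6](S) → 1
  γ[d; MIN(h)→a](σ[h=6](S)) → 1
  σ[a>5](γ[d; MIN(h)→a](σ[h=6](S))) → 1

|E| = 1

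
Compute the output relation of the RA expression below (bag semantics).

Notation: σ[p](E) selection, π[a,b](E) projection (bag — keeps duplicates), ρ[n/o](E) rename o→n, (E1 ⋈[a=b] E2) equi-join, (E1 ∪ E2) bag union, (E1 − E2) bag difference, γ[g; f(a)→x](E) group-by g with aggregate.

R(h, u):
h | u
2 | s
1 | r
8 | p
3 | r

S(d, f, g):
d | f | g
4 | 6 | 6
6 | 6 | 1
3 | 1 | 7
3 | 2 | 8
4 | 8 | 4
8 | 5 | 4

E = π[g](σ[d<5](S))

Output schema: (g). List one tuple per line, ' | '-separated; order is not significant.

Subexpression sizes:
  S → 6
  σ[d<5](S) → 4
  π[g](σ[d<5](S)) → 4

== RESULT ==
g
4
6
7
8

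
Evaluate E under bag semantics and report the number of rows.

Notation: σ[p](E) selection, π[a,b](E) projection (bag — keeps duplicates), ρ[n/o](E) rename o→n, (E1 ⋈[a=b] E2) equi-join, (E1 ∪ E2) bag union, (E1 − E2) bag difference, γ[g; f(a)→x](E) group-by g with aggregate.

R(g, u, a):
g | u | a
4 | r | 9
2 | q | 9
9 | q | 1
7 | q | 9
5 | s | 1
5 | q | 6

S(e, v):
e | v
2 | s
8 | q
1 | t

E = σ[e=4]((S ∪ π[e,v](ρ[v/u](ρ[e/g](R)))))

Stepwise |·|:
  S → 3
  R → 6
  ρ[e/g](R) → 6
  ρ[v/u](ρ[e/g](R)) → 6
  π[e,v](ρ[v/u](ρ[e/g](R))) → 6
  (S ∪ π[e,v](ρ[v/u](ρ[e/g](R)))) → 9
  σ[e=4]((S ∪ π[e,v](ρ[v/u](ρ[e/g](R))))) → 1

|E| = 1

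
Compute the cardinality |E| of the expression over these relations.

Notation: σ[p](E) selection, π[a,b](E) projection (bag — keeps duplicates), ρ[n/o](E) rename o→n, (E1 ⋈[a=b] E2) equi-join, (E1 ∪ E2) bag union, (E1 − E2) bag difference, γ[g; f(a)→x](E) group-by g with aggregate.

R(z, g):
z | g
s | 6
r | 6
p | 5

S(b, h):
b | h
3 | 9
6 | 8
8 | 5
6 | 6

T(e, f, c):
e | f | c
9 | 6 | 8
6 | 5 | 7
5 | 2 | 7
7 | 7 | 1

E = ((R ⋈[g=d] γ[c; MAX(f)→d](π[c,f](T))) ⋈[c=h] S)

Row counts bottom-up:
  R → 3
  T → 4
  π[c,f](T) → 4
  γ[c; MAX(f)→d](π[c,f](T)) → 3
  (R ⋈[g=d] γ[c; MAX(f)→d](π[c,f](T))) → 3
  S → 4
  ((R ⋈[g=d] γ[c; MAX(f)→d](π[c,f](T))) ⋈[c=h] S) → 2

|E| = 2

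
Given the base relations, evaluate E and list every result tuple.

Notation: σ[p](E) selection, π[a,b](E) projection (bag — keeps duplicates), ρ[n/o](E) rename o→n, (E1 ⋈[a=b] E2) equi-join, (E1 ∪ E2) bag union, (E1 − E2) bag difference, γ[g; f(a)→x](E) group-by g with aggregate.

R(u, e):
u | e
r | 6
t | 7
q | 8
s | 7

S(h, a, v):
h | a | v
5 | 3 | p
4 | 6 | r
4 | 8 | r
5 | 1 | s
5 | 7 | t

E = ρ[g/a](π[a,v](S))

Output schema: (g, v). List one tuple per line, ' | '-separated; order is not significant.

Per-node cardinality:
  S → 5
  π[a,v](S) → 5
  ρ[g/a](π[a,v](S)) → 5

== RESULT ==
g | v
1 | s
3 | p
6 | r
7 | t
8 | r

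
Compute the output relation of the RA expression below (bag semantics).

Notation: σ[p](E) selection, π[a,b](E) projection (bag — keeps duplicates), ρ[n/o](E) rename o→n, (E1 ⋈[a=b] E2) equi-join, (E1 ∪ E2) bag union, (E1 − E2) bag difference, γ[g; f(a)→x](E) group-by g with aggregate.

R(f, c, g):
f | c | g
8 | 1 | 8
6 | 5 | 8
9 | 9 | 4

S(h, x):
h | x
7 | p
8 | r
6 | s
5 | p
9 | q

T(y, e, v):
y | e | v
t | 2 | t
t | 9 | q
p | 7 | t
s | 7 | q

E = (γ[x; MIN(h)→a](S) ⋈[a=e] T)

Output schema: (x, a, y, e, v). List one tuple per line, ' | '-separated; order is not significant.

Row counts bottom-up:
  S → 5
  γ[x; MIN(h)→a](S) → 4
  T → 4
  (γ[x; MIN(h)→a](S) ⋈[a=e] T) → 1

== RESULT ==
x | a | y | e | v
q | 9 | t | 9 | q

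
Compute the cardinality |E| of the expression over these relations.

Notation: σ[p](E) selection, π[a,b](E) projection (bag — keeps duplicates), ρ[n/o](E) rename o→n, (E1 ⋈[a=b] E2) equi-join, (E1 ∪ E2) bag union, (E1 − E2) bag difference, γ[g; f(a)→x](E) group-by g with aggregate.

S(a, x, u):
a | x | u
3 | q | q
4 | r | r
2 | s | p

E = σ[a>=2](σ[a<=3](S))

Subexpression sizes:
  S → 3
  σ[a<=3](S) → 2
  σ[a>=2](σ[a<=3](S)) → 2

|E| = 2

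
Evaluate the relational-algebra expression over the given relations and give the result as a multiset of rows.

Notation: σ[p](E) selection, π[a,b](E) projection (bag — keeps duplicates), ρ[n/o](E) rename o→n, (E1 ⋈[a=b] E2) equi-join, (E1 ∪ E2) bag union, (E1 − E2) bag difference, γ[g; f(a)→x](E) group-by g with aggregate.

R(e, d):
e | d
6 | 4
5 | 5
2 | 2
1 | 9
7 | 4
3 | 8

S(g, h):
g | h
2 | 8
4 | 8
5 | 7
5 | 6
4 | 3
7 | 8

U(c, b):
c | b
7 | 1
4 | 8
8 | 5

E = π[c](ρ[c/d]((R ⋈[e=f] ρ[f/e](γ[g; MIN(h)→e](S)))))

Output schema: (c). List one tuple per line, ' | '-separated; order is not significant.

Stepwise |·|:
  R → 6
  S → 6
  γ[g; MIN(h)→e](S) → 4
  ρ[f/e](γ[g; MIN(h)→e](S)) → 4
  (R ⋈[e=f] ρ[f/e](γ[g; MIN(h)→e](S))) → 2
  ρ[c/d]((R ⋈[e=f] ρ[f/e](γ[g; MIN(h)→e](S)))) → 2
  π[c](ρ[c/d]((R ⋈[e=f] ρ[f/e](γ[g; MIN(h)→e](S))))) → 2

== RESULT ==
c
4
8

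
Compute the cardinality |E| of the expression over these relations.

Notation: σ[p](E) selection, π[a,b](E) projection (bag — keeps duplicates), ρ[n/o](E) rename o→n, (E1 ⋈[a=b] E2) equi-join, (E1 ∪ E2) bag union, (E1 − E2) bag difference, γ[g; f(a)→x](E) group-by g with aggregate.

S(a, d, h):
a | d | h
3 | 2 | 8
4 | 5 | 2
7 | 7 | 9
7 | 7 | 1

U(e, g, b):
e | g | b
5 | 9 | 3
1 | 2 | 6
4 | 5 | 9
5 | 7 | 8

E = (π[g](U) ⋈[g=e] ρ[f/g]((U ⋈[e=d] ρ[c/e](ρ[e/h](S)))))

Stepwise |·|:
  U → 4
  π[g](U) → 4
  U → 4
  S → 4
  ρ[e/h](S) → 4
  ρ[c/e](ρ[e/h](S)) → 4
  (U ⋈[e=d] ρ[c/e](ρ[e/h](S))) → 2
  ρ[f/g]((U ⋈[e=d] ρ[c/e](ρ[e/h](S)))) → 2
  (π[g](U) ⋈[g=e] ρ[f/g]((U ⋈[e=d] ρ[c/e](ρ[e/h](S))))) → 2

|E| = 2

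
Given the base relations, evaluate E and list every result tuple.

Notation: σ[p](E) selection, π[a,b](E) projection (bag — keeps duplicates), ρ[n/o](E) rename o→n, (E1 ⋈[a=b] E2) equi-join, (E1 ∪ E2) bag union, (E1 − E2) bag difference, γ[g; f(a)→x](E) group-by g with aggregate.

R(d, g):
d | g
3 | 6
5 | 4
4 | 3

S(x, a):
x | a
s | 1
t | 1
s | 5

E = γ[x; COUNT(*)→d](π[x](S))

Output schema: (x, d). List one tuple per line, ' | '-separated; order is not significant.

Stepwise |·|:
  S → 3
  π[x](S) → 3
  γ[x; COUNT(*)→d](π[x](S)) → 2

== RESULT ==
x | d
s | 2
t | 1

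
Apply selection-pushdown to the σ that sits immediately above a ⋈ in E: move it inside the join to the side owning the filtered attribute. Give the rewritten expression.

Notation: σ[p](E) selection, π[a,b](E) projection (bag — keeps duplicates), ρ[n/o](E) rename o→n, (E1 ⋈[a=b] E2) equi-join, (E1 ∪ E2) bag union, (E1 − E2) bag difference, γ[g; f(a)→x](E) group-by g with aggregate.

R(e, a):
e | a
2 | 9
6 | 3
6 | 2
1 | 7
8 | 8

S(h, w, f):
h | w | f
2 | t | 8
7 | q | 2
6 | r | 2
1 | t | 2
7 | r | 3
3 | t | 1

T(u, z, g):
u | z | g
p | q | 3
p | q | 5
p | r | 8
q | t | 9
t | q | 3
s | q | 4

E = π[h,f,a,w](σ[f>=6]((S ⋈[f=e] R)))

σ filters on f, owned by the left side.
E' = π[h,f,a,w]((σ[f>=6](S) ⋈[f=e] R))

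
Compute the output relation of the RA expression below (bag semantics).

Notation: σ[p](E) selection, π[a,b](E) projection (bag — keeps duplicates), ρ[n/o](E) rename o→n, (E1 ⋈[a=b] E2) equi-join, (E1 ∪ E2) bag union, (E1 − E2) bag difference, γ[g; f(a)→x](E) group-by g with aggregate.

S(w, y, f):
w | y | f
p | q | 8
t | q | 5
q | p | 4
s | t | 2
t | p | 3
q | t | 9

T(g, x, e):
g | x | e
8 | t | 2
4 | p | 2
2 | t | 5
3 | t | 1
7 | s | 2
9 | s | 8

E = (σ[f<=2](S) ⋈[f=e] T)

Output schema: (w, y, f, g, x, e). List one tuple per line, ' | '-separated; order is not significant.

Per-node cardinality:
  S → 6
  σ[f<=2](S) → 1
  T → 6
  (σ[f<=2](S) ⋈[f=e] T) → 3

== RESULT ==
w | y | f | g | x | e
s | t | 2 | 4 | p | 2
s | t | 2 | 7 | s | 2
s | t | 2 | 8 | t | 2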